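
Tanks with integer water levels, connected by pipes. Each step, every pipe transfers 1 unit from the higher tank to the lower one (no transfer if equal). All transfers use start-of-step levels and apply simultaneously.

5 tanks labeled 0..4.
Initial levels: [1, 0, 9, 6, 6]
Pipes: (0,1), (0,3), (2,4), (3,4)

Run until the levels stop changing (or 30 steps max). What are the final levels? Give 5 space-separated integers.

Answer: 5 3 5 3 6

Derivation:
Step 1: flows [0->1,3->0,2->4,3=4] -> levels [1 1 8 5 7]
Step 2: flows [0=1,3->0,2->4,4->3] -> levels [2 1 7 5 7]
Step 3: flows [0->1,3->0,2=4,4->3] -> levels [2 2 7 5 6]
Step 4: flows [0=1,3->0,2->4,4->3] -> levels [3 2 6 5 6]
Step 5: flows [0->1,3->0,2=4,4->3] -> levels [3 3 6 5 5]
Step 6: flows [0=1,3->0,2->4,3=4] -> levels [4 3 5 4 6]
Step 7: flows [0->1,0=3,4->2,4->3] -> levels [3 4 6 5 4]
Step 8: flows [1->0,3->0,2->4,3->4] -> levels [5 3 5 3 6]
Step 9: flows [0->1,0->3,4->2,4->3] -> levels [3 4 6 5 4]
  -> period-2 cycle: step 9 state = step 7 state; never stabilizes
  -> state at step 30: (30-7) mod 2 = 1, same as step 8 -> [5 3 5 3 6]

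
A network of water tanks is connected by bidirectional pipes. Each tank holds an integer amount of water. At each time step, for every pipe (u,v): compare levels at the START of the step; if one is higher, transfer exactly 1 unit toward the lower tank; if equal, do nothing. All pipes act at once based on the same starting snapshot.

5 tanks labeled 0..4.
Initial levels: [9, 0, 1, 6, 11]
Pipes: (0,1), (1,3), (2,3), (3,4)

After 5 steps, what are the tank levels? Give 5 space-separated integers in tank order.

Answer: 5 6 5 5 6

Derivation:
Step 1: flows [0->1,3->1,3->2,4->3] -> levels [8 2 2 5 10]
Step 2: flows [0->1,3->1,3->2,4->3] -> levels [7 4 3 4 9]
Step 3: flows [0->1,1=3,3->2,4->3] -> levels [6 5 4 4 8]
Step 4: flows [0->1,1->3,2=3,4->3] -> levels [5 5 4 6 7]
Step 5: flows [0=1,3->1,3->2,4->3] -> levels [5 6 5 5 6]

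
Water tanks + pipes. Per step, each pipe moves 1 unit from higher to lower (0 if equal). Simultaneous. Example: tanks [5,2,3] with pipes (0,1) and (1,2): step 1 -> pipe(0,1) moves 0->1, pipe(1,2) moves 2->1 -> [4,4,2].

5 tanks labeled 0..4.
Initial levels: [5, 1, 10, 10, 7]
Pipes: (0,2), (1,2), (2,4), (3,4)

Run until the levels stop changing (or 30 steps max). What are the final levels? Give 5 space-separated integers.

Answer: 7 7 5 6 8

Derivation:
Step 1: flows [2->0,2->1,2->4,3->4] -> levels [6 2 7 9 9]
Step 2: flows [2->0,2->1,4->2,3=4] -> levels [7 3 6 9 8]
Step 3: flows [0->2,2->1,4->2,3->4] -> levels [6 4 7 8 8]
Step 4: flows [2->0,2->1,4->2,3=4] -> levels [7 5 6 8 7]
Step 5: flows [0->2,2->1,4->2,3->4] -> levels [6 6 7 7 7]
Step 6: flows [2->0,2->1,2=4,3=4] -> levels [7 7 5 7 7]
Step 7: flows [0->2,1->2,4->2,3=4] -> levels [6 6 8 7 6]
Step 8: flows [2->0,2->1,2->4,3->4] -> levels [7 7 5 6 8]
Step 9: flows [0->2,1->2,4->2,4->3] -> levels [6 6 8 7 6]
  -> period-2 cycle: step 9 state = step 7 state; never stabilizes
  -> state at step 30: (30-7) mod 2 = 1, same as step 8 -> [7 7 5 6 8]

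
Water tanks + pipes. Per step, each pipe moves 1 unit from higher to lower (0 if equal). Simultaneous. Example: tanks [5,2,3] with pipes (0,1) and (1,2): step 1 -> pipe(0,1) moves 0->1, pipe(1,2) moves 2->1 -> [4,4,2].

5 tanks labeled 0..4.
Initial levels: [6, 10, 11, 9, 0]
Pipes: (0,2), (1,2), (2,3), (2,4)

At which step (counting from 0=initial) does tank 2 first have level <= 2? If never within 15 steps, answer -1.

Answer: -1

Derivation:
Step 1: flows [2->0,2->1,2->3,2->4] -> levels [7 11 7 10 1]
Step 2: flows [0=2,1->2,3->2,2->4] -> levels [7 10 8 9 2]
Step 3: flows [2->0,1->2,3->2,2->4] -> levels [8 9 8 8 3]
Step 4: flows [0=2,1->2,2=3,2->4] -> levels [8 8 8 8 4]
Step 5: flows [0=2,1=2,2=3,2->4] -> levels [8 8 7 8 5]
Step 6: flows [0->2,1->2,3->2,2->4] -> levels [7 7 9 7 6]
Step 7: flows [2->0,2->1,2->3,2->4] -> levels [8 8 5 8 7]
Step 8: flows [0->2,1->2,3->2,4->2] -> levels [7 7 9 7 6]
  -> period-2 cycle (repeats step 6); tank 2 never drops to <=2
Tank 2 never reaches <=2 within 15 steps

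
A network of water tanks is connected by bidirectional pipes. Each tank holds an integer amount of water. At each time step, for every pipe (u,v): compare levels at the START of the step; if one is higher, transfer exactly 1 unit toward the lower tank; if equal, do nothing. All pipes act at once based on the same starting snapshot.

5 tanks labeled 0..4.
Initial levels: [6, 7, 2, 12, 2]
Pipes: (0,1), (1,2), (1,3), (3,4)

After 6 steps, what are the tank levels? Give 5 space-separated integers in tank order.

Answer: 5 8 5 5 6

Derivation:
Step 1: flows [1->0,1->2,3->1,3->4] -> levels [7 6 3 10 3]
Step 2: flows [0->1,1->2,3->1,3->4] -> levels [6 7 4 8 4]
Step 3: flows [1->0,1->2,3->1,3->4] -> levels [7 6 5 6 5]
Step 4: flows [0->1,1->2,1=3,3->4] -> levels [6 6 6 5 6]
Step 5: flows [0=1,1=2,1->3,4->3] -> levels [6 5 6 7 5]
Step 6: flows [0->1,2->1,3->1,3->4] -> levels [5 8 5 5 6]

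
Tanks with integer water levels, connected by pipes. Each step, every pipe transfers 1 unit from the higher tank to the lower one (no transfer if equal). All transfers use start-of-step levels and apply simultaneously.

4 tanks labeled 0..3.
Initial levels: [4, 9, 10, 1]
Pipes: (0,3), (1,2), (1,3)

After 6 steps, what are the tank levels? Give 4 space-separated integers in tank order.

Step 1: flows [0->3,2->1,1->3] -> levels [3 9 9 3]
Step 2: flows [0=3,1=2,1->3] -> levels [3 8 9 4]
Step 3: flows [3->0,2->1,1->3] -> levels [4 8 8 4]
Step 4: flows [0=3,1=2,1->3] -> levels [4 7 8 5]
Step 5: flows [3->0,2->1,1->3] -> levels [5 7 7 5]
Step 6: flows [0=3,1=2,1->3] -> levels [5 6 7 6]

Answer: 5 6 7 6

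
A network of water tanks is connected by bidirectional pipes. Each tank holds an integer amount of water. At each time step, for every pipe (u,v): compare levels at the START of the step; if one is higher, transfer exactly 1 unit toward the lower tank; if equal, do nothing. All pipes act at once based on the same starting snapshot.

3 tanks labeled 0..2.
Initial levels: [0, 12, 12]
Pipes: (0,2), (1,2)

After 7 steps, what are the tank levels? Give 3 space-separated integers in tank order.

Answer: 7 9 8

Derivation:
Step 1: flows [2->0,1=2] -> levels [1 12 11]
Step 2: flows [2->0,1->2] -> levels [2 11 11]
Step 3: flows [2->0,1=2] -> levels [3 11 10]
Step 4: flows [2->0,1->2] -> levels [4 10 10]
Step 5: flows [2->0,1=2] -> levels [5 10 9]
Step 6: flows [2->0,1->2] -> levels [6 9 9]
Step 7: flows [2->0,1=2] -> levels [7 9 8]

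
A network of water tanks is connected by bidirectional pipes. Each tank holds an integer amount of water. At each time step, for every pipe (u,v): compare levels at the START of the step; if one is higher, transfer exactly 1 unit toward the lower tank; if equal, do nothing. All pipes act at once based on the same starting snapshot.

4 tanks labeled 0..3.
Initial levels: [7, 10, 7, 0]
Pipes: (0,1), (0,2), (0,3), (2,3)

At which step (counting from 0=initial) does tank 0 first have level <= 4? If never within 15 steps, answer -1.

Step 1: flows [1->0,0=2,0->3,2->3] -> levels [7 9 6 2]
Step 2: flows [1->0,0->2,0->3,2->3] -> levels [6 8 6 4]
Step 3: flows [1->0,0=2,0->3,2->3] -> levels [6 7 5 6]
Step 4: flows [1->0,0->2,0=3,3->2] -> levels [6 6 7 5]
Step 5: flows [0=1,2->0,0->3,2->3] -> levels [6 6 5 7]
Step 6: flows [0=1,0->2,3->0,3->2] -> levels [6 6 7 5]
  -> period-2 cycle (repeats step 4); tank 0 never drops to <=4
Tank 0 never reaches <=4 within 15 steps

Answer: -1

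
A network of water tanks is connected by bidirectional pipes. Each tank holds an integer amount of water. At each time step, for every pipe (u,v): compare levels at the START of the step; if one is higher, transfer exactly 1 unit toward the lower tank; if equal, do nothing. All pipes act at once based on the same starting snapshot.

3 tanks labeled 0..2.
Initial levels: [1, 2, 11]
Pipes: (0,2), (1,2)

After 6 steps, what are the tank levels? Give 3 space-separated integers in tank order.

Step 1: flows [2->0,2->1] -> levels [2 3 9]
Step 2: flows [2->0,2->1] -> levels [3 4 7]
Step 3: flows [2->0,2->1] -> levels [4 5 5]
Step 4: flows [2->0,1=2] -> levels [5 5 4]
Step 5: flows [0->2,1->2] -> levels [4 4 6]
Step 6: flows [2->0,2->1] -> levels [5 5 4]

Answer: 5 5 4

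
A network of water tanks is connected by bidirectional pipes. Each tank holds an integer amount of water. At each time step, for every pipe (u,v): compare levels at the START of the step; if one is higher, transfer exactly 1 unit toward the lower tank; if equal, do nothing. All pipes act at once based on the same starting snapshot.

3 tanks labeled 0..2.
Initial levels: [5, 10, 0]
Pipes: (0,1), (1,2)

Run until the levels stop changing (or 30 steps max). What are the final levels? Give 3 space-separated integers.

Answer: 5 5 5

Derivation:
Step 1: flows [1->0,1->2] -> levels [6 8 1]
Step 2: flows [1->0,1->2] -> levels [7 6 2]
Step 3: flows [0->1,1->2] -> levels [6 6 3]
Step 4: flows [0=1,1->2] -> levels [6 5 4]
Step 5: flows [0->1,1->2] -> levels [5 5 5]
Step 6: flows [0=1,1=2] -> levels [5 5 5]
  -> stable (no change)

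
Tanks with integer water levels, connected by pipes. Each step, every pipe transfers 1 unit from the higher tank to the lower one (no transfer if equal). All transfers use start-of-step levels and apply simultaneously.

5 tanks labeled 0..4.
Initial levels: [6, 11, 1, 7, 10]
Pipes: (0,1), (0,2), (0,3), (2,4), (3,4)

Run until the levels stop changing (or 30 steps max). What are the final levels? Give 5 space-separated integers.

Answer: 6 8 8 8 5

Derivation:
Step 1: flows [1->0,0->2,3->0,4->2,4->3] -> levels [7 10 3 7 8]
Step 2: flows [1->0,0->2,0=3,4->2,4->3] -> levels [7 9 5 8 6]
Step 3: flows [1->0,0->2,3->0,4->2,3->4] -> levels [8 8 7 6 6]
Step 4: flows [0=1,0->2,0->3,2->4,3=4] -> levels [6 8 7 7 7]
Step 5: flows [1->0,2->0,3->0,2=4,3=4] -> levels [9 7 6 6 7]
Step 6: flows [0->1,0->2,0->3,4->2,4->3] -> levels [6 8 8 8 5]
Step 7: flows [1->0,2->0,3->0,2->4,3->4] -> levels [9 7 6 6 7]
  -> period-2 cycle: step 7 state = step 5 state; never stabilizes
  -> state at step 30: (30-5) mod 2 = 1, same as step 6 -> [6 8 8 8 5]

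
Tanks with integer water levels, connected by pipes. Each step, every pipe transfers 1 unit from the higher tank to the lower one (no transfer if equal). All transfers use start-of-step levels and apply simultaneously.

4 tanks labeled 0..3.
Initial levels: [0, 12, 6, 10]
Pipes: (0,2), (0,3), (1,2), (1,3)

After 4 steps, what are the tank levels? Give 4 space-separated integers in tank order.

Step 1: flows [2->0,3->0,1->2,1->3] -> levels [2 10 6 10]
Step 2: flows [2->0,3->0,1->2,1=3] -> levels [4 9 6 9]
Step 3: flows [2->0,3->0,1->2,1=3] -> levels [6 8 6 8]
Step 4: flows [0=2,3->0,1->2,1=3] -> levels [7 7 7 7]

Answer: 7 7 7 7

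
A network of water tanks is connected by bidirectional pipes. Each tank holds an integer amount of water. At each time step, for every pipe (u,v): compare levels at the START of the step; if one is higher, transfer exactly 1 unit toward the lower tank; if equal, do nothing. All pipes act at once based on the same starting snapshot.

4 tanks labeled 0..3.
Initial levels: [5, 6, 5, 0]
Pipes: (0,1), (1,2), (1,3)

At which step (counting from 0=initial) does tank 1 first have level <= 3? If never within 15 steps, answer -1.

Answer: 1

Derivation:
Step 1: flows [1->0,1->2,1->3] -> levels [6 3 6 1]
Tank 1 first reaches <=3 at step 1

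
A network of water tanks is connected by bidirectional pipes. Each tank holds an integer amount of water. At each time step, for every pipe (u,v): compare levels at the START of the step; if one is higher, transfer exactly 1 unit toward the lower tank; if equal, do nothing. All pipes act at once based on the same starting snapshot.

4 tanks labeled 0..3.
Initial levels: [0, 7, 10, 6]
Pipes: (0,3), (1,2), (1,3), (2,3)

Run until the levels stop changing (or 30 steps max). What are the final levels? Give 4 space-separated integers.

Step 1: flows [3->0,2->1,1->3,2->3] -> levels [1 7 8 7]
Step 2: flows [3->0,2->1,1=3,2->3] -> levels [2 8 6 7]
Step 3: flows [3->0,1->2,1->3,3->2] -> levels [3 6 8 6]
Step 4: flows [3->0,2->1,1=3,2->3] -> levels [4 7 6 6]
Step 5: flows [3->0,1->2,1->3,2=3] -> levels [5 5 7 6]
Step 6: flows [3->0,2->1,3->1,2->3] -> levels [6 7 5 5]
Step 7: flows [0->3,1->2,1->3,2=3] -> levels [5 5 6 7]
Step 8: flows [3->0,2->1,3->1,3->2] -> levels [6 7 6 4]
Step 9: flows [0->3,1->2,1->3,2->3] -> levels [5 5 6 7]
  -> period-2 cycle: step 9 state = step 7 state; never stabilizes
  -> state at step 30: (30-7) mod 2 = 1, same as step 8 -> [6 7 6 4]

Answer: 6 7 6 4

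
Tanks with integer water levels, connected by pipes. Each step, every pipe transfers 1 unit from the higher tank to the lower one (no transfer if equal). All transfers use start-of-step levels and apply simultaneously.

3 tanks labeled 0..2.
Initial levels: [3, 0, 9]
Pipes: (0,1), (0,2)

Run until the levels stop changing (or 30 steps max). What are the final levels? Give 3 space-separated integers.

Step 1: flows [0->1,2->0] -> levels [3 1 8]
Step 2: flows [0->1,2->0] -> levels [3 2 7]
Step 3: flows [0->1,2->0] -> levels [3 3 6]
Step 4: flows [0=1,2->0] -> levels [4 3 5]
Step 5: flows [0->1,2->0] -> levels [4 4 4]
Step 6: flows [0=1,0=2] -> levels [4 4 4]
  -> stable (no change)

Answer: 4 4 4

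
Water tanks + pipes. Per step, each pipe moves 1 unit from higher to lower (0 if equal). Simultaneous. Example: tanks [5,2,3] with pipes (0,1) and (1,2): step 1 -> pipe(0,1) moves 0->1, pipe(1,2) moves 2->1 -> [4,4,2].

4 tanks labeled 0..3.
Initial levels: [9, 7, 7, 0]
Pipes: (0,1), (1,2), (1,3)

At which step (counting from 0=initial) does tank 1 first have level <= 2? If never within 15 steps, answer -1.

Answer: -1

Derivation:
Step 1: flows [0->1,1=2,1->3] -> levels [8 7 7 1]
Step 2: flows [0->1,1=2,1->3] -> levels [7 7 7 2]
Step 3: flows [0=1,1=2,1->3] -> levels [7 6 7 3]
Step 4: flows [0->1,2->1,1->3] -> levels [6 7 6 4]
Step 5: flows [1->0,1->2,1->3] -> levels [7 4 7 5]
Step 6: flows [0->1,2->1,3->1] -> levels [6 7 6 4]
  -> period-2 cycle (repeats step 4); tank 1 never drops to <=2
Tank 1 never reaches <=2 within 15 steps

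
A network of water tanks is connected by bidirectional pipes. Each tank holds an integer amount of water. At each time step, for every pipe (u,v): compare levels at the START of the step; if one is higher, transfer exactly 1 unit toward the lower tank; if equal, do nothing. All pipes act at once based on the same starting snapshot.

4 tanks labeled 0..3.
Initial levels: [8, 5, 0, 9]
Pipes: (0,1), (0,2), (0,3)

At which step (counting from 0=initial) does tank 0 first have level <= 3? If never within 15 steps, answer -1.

Step 1: flows [0->1,0->2,3->0] -> levels [7 6 1 8]
Step 2: flows [0->1,0->2,3->0] -> levels [6 7 2 7]
Step 3: flows [1->0,0->2,3->0] -> levels [7 6 3 6]
Step 4: flows [0->1,0->2,0->3] -> levels [4 7 4 7]
Step 5: flows [1->0,0=2,3->0] -> levels [6 6 4 6]
Step 6: flows [0=1,0->2,0=3] -> levels [5 6 5 6]
Step 7: flows [1->0,0=2,3->0] -> levels [7 5 5 5]
Step 8: flows [0->1,0->2,0->3] -> levels [4 6 6 6]
Step 9: flows [1->0,2->0,3->0] -> levels [7 5 5 5]
  -> period-2 cycle (repeats step 7); tank 0 never drops to <=3
Tank 0 never reaches <=3 within 15 steps

Answer: -1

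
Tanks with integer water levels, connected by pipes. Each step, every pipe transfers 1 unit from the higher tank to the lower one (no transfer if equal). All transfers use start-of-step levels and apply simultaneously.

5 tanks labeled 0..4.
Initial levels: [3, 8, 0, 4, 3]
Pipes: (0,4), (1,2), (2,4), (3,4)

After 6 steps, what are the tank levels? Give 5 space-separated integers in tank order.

Step 1: flows [0=4,1->2,4->2,3->4] -> levels [3 7 2 3 3]
Step 2: flows [0=4,1->2,4->2,3=4] -> levels [3 6 4 3 2]
Step 3: flows [0->4,1->2,2->4,3->4] -> levels [2 5 4 2 5]
Step 4: flows [4->0,1->2,4->2,4->3] -> levels [3 4 6 3 2]
Step 5: flows [0->4,2->1,2->4,3->4] -> levels [2 5 4 2 5]
  -> period-2 cycle: step 5 state = step 3 state
  -> state at step 6: (6-3) mod 2 = 1, same as step 4 -> [3 4 6 3 2]

Answer: 3 4 6 3 2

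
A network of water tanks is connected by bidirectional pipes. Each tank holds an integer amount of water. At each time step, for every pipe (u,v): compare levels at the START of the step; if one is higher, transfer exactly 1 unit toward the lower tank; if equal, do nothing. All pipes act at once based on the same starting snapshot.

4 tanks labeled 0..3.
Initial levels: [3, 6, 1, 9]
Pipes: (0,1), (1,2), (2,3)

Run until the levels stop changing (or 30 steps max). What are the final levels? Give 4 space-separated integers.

Answer: 5 3 6 5

Derivation:
Step 1: flows [1->0,1->2,3->2] -> levels [4 4 3 8]
Step 2: flows [0=1,1->2,3->2] -> levels [4 3 5 7]
Step 3: flows [0->1,2->1,3->2] -> levels [3 5 5 6]
Step 4: flows [1->0,1=2,3->2] -> levels [4 4 6 5]
Step 5: flows [0=1,2->1,2->3] -> levels [4 5 4 6]
Step 6: flows [1->0,1->2,3->2] -> levels [5 3 6 5]
Step 7: flows [0->1,2->1,2->3] -> levels [4 5 4 6]
  -> period-2 cycle: step 7 state = step 5 state; never stabilizes
  -> state at step 30: (30-5) mod 2 = 1, same as step 6 -> [5 3 6 5]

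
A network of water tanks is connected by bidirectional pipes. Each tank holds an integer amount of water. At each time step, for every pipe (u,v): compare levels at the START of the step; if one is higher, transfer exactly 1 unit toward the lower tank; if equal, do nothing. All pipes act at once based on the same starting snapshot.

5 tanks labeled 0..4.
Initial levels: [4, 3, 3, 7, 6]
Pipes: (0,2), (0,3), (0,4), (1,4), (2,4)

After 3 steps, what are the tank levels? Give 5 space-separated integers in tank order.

Answer: 5 4 6 5 3

Derivation:
Step 1: flows [0->2,3->0,4->0,4->1,4->2] -> levels [5 4 5 6 3]
Step 2: flows [0=2,3->0,0->4,1->4,2->4] -> levels [5 3 4 5 6]
Step 3: flows [0->2,0=3,4->0,4->1,4->2] -> levels [5 4 6 5 3]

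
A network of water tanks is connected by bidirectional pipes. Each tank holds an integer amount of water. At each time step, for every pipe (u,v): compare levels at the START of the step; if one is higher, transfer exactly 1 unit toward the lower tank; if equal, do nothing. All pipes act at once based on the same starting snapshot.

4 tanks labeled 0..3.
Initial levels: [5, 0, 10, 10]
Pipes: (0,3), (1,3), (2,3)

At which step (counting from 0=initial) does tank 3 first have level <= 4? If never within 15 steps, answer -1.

Step 1: flows [3->0,3->1,2=3] -> levels [6 1 10 8]
Step 2: flows [3->0,3->1,2->3] -> levels [7 2 9 7]
Step 3: flows [0=3,3->1,2->3] -> levels [7 3 8 7]
Step 4: flows [0=3,3->1,2->3] -> levels [7 4 7 7]
Step 5: flows [0=3,3->1,2=3] -> levels [7 5 7 6]
Step 6: flows [0->3,3->1,2->3] -> levels [6 6 6 7]
Step 7: flows [3->0,3->1,3->2] -> levels [7 7 7 4]
Tank 3 first reaches <=4 at step 7

Answer: 7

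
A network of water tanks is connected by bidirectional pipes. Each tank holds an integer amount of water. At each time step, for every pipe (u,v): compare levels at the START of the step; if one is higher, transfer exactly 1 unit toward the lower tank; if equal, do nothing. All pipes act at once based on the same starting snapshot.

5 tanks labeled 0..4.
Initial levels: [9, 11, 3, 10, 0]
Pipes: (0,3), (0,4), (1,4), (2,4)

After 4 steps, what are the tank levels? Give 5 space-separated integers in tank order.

Answer: 7 7 5 8 6

Derivation:
Step 1: flows [3->0,0->4,1->4,2->4] -> levels [9 10 2 9 3]
Step 2: flows [0=3,0->4,1->4,4->2] -> levels [8 9 3 9 4]
Step 3: flows [3->0,0->4,1->4,4->2] -> levels [8 8 4 8 5]
Step 4: flows [0=3,0->4,1->4,4->2] -> levels [7 7 5 8 6]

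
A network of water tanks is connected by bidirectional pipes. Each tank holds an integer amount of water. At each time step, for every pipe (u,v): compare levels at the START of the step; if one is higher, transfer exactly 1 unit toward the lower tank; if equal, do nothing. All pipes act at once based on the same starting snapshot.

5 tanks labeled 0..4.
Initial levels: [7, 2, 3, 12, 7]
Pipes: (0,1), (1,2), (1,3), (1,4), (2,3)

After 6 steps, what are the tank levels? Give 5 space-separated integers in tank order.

Step 1: flows [0->1,2->1,3->1,4->1,3->2] -> levels [6 6 3 10 6]
Step 2: flows [0=1,1->2,3->1,1=4,3->2] -> levels [6 6 5 8 6]
Step 3: flows [0=1,1->2,3->1,1=4,3->2] -> levels [6 6 7 6 6]
Step 4: flows [0=1,2->1,1=3,1=4,2->3] -> levels [6 7 5 7 6]
Step 5: flows [1->0,1->2,1=3,1->4,3->2] -> levels [7 4 7 6 7]
Step 6: flows [0->1,2->1,3->1,4->1,2->3] -> levels [6 8 5 6 6]

Answer: 6 8 5 6 6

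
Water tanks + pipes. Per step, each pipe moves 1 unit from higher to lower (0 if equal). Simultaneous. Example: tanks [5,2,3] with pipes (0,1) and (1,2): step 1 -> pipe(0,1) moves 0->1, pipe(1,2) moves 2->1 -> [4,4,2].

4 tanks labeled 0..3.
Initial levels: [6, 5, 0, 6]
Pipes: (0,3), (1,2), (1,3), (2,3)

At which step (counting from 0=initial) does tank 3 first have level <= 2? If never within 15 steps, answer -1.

Answer: -1

Derivation:
Step 1: flows [0=3,1->2,3->1,3->2] -> levels [6 5 2 4]
Step 2: flows [0->3,1->2,1->3,3->2] -> levels [5 3 4 5]
Step 3: flows [0=3,2->1,3->1,3->2] -> levels [5 5 4 3]
Step 4: flows [0->3,1->2,1->3,2->3] -> levels [4 3 4 6]
Step 5: flows [3->0,2->1,3->1,3->2] -> levels [5 5 4 3]
  -> period-2 cycle (repeats step 3); tank 3 never drops to <=2
Tank 3 never reaches <=2 within 15 steps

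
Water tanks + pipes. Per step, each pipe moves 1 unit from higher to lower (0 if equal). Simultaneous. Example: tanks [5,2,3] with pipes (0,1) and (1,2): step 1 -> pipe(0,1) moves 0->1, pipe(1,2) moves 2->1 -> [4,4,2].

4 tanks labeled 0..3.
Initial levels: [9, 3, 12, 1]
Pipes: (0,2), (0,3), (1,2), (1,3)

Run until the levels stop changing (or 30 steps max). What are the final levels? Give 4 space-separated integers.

Answer: 7 8 5 5

Derivation:
Step 1: flows [2->0,0->3,2->1,1->3] -> levels [9 3 10 3]
Step 2: flows [2->0,0->3,2->1,1=3] -> levels [9 4 8 4]
Step 3: flows [0->2,0->3,2->1,1=3] -> levels [7 5 8 5]
Step 4: flows [2->0,0->3,2->1,1=3] -> levels [7 6 6 6]
Step 5: flows [0->2,0->3,1=2,1=3] -> levels [5 6 7 7]
Step 6: flows [2->0,3->0,2->1,3->1] -> levels [7 8 5 5]
Step 7: flows [0->2,0->3,1->2,1->3] -> levels [5 6 7 7]
  -> period-2 cycle: step 7 state = step 5 state; never stabilizes
  -> state at step 30: (30-5) mod 2 = 1, same as step 6 -> [7 8 5 5]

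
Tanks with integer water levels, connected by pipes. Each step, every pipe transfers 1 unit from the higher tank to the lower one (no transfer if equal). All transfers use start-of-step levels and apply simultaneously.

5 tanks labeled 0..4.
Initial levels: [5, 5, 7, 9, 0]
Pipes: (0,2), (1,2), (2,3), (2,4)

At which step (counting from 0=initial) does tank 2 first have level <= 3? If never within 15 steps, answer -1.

Step 1: flows [2->0,2->1,3->2,2->4] -> levels [6 6 5 8 1]
Step 2: flows [0->2,1->2,3->2,2->4] -> levels [5 5 7 7 2]
Step 3: flows [2->0,2->1,2=3,2->4] -> levels [6 6 4 7 3]
Step 4: flows [0->2,1->2,3->2,2->4] -> levels [5 5 6 6 4]
Step 5: flows [2->0,2->1,2=3,2->4] -> levels [6 6 3 6 5]
Tank 2 first reaches <=3 at step 5

Answer: 5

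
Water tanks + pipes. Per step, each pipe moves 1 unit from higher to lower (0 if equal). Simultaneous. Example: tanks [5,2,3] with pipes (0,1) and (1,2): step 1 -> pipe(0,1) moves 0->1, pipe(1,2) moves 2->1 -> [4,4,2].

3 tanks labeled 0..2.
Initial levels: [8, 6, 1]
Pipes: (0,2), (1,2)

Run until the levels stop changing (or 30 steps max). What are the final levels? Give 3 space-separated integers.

Step 1: flows [0->2,1->2] -> levels [7 5 3]
Step 2: flows [0->2,1->2] -> levels [6 4 5]
Step 3: flows [0->2,2->1] -> levels [5 5 5]
Step 4: flows [0=2,1=2] -> levels [5 5 5]
  -> stable (no change)

Answer: 5 5 5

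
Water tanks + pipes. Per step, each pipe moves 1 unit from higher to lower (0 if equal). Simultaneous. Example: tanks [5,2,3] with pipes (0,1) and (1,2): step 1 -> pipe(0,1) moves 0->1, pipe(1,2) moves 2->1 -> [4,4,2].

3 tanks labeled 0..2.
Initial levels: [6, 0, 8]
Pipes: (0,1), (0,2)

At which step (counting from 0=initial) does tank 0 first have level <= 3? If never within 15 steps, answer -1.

Step 1: flows [0->1,2->0] -> levels [6 1 7]
Step 2: flows [0->1,2->0] -> levels [6 2 6]
Step 3: flows [0->1,0=2] -> levels [5 3 6]
Step 4: flows [0->1,2->0] -> levels [5 4 5]
Step 5: flows [0->1,0=2] -> levels [4 5 5]
Step 6: flows [1->0,2->0] -> levels [6 4 4]
Step 7: flows [0->1,0->2] -> levels [4 5 5]
  -> period-2 cycle (repeats step 5); tank 0 never drops to <=3
Tank 0 never reaches <=3 within 15 steps

Answer: -1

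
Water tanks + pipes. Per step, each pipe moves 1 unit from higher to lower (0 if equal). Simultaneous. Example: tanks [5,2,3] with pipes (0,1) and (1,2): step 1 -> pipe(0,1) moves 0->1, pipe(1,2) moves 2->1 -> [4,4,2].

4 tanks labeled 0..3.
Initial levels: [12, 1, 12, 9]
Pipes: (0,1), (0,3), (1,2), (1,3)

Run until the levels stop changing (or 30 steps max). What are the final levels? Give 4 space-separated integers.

Answer: 8 7 10 9

Derivation:
Step 1: flows [0->1,0->3,2->1,3->1] -> levels [10 4 11 9]
Step 2: flows [0->1,0->3,2->1,3->1] -> levels [8 7 10 9]
Step 3: flows [0->1,3->0,2->1,3->1] -> levels [8 10 9 7]
Step 4: flows [1->0,0->3,1->2,1->3] -> levels [8 7 10 9]
  -> period-2 cycle: step 4 state = step 2 state; never stabilizes
  -> state at step 30: (30-2) mod 2 = 0, same as step 2 -> [8 7 10 9]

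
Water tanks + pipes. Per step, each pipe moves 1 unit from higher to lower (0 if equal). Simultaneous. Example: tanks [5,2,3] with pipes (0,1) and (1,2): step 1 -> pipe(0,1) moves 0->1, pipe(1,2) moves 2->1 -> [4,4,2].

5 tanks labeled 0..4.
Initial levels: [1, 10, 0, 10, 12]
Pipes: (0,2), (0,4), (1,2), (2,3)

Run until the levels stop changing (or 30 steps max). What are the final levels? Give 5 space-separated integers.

Step 1: flows [0->2,4->0,1->2,3->2] -> levels [1 9 3 9 11]
Step 2: flows [2->0,4->0,1->2,3->2] -> levels [3 8 4 8 10]
Step 3: flows [2->0,4->0,1->2,3->2] -> levels [5 7 5 7 9]
Step 4: flows [0=2,4->0,1->2,3->2] -> levels [6 6 7 6 8]
Step 5: flows [2->0,4->0,2->1,2->3] -> levels [8 7 4 7 7]
Step 6: flows [0->2,0->4,1->2,3->2] -> levels [6 6 7 6 8]
  -> period-2 cycle: step 6 state = step 4 state; never stabilizes
  -> state at step 30: (30-4) mod 2 = 0, same as step 4 -> [6 6 7 6 8]

Answer: 6 6 7 6 8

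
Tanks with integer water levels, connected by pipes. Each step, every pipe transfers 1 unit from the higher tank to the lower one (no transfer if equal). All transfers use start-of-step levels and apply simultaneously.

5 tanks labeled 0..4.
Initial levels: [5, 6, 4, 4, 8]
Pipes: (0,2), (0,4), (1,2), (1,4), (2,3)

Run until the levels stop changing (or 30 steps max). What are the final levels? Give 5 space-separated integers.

Step 1: flows [0->2,4->0,1->2,4->1,2=3] -> levels [5 6 6 4 6]
Step 2: flows [2->0,4->0,1=2,1=4,2->3] -> levels [7 6 4 5 5]
Step 3: flows [0->2,0->4,1->2,1->4,3->2] -> levels [5 4 7 4 7]
Step 4: flows [2->0,4->0,2->1,4->1,2->3] -> levels [7 6 4 5 5]
  -> period-2 cycle: step 4 state = step 2 state; never stabilizes
  -> state at step 30: (30-2) mod 2 = 0, same as step 2 -> [7 6 4 5 5]

Answer: 7 6 4 5 5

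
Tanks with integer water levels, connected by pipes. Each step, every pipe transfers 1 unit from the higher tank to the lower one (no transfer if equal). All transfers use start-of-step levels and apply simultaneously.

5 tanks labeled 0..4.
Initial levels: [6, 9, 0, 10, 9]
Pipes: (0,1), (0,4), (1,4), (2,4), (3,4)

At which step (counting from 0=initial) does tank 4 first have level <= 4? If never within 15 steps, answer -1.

Answer: 7

Derivation:
Step 1: flows [1->0,4->0,1=4,4->2,3->4] -> levels [8 8 1 9 8]
Step 2: flows [0=1,0=4,1=4,4->2,3->4] -> levels [8 8 2 8 8]
Step 3: flows [0=1,0=4,1=4,4->2,3=4] -> levels [8 8 3 8 7]
Step 4: flows [0=1,0->4,1->4,4->2,3->4] -> levels [7 7 4 7 9]
Step 5: flows [0=1,4->0,4->1,4->2,4->3] -> levels [8 8 5 8 5]
Step 6: flows [0=1,0->4,1->4,2=4,3->4] -> levels [7 7 5 7 8]
Step 7: flows [0=1,4->0,4->1,4->2,4->3] -> levels [8 8 6 8 4]
Tank 4 first reaches <=4 at step 7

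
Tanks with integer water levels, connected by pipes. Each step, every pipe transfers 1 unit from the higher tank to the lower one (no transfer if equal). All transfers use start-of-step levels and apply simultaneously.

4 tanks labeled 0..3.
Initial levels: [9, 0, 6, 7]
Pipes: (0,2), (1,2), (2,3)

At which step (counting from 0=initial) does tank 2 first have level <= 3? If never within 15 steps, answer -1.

Answer: -1

Derivation:
Step 1: flows [0->2,2->1,3->2] -> levels [8 1 7 6]
Step 2: flows [0->2,2->1,2->3] -> levels [7 2 6 7]
Step 3: flows [0->2,2->1,3->2] -> levels [6 3 7 6]
Step 4: flows [2->0,2->1,2->3] -> levels [7 4 4 7]
Step 5: flows [0->2,1=2,3->2] -> levels [6 4 6 6]
Step 6: flows [0=2,2->1,2=3] -> levels [6 5 5 6]
Step 7: flows [0->2,1=2,3->2] -> levels [5 5 7 5]
Step 8: flows [2->0,2->1,2->3] -> levels [6 6 4 6]
Step 9: flows [0->2,1->2,3->2] -> levels [5 5 7 5]
  -> period-2 cycle (repeats step 7); tank 2 never drops to <=3
Tank 2 never reaches <=3 within 15 steps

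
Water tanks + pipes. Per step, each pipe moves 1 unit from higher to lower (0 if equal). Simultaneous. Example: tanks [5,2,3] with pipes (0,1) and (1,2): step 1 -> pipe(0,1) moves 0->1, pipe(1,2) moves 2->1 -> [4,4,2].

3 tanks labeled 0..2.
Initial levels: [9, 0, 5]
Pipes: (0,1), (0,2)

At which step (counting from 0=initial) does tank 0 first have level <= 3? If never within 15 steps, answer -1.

Answer: -1

Derivation:
Step 1: flows [0->1,0->2] -> levels [7 1 6]
Step 2: flows [0->1,0->2] -> levels [5 2 7]
Step 3: flows [0->1,2->0] -> levels [5 3 6]
Step 4: flows [0->1,2->0] -> levels [5 4 5]
Step 5: flows [0->1,0=2] -> levels [4 5 5]
Step 6: flows [1->0,2->0] -> levels [6 4 4]
Step 7: flows [0->1,0->2] -> levels [4 5 5]
  -> period-2 cycle (repeats step 5); tank 0 never drops to <=3
Tank 0 never reaches <=3 within 15 steps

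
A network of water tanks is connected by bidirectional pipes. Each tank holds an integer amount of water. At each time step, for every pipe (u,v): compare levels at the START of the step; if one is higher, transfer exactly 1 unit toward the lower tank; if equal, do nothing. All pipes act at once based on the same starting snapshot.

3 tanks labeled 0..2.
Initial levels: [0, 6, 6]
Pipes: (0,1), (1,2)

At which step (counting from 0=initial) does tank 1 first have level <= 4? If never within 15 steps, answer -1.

Answer: 3

Derivation:
Step 1: flows [1->0,1=2] -> levels [1 5 6]
Step 2: flows [1->0,2->1] -> levels [2 5 5]
Step 3: flows [1->0,1=2] -> levels [3 4 5]
Tank 1 first reaches <=4 at step 3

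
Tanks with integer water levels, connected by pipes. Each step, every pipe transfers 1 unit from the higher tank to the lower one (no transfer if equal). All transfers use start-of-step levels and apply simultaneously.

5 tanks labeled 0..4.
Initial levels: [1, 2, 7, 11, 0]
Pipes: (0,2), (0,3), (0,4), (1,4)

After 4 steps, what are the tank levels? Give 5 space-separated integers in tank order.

Answer: 4 2 5 7 3

Derivation:
Step 1: flows [2->0,3->0,0->4,1->4] -> levels [2 1 6 10 2]
Step 2: flows [2->0,3->0,0=4,4->1] -> levels [4 2 5 9 1]
Step 3: flows [2->0,3->0,0->4,1->4] -> levels [5 1 4 8 3]
Step 4: flows [0->2,3->0,0->4,4->1] -> levels [4 2 5 7 3]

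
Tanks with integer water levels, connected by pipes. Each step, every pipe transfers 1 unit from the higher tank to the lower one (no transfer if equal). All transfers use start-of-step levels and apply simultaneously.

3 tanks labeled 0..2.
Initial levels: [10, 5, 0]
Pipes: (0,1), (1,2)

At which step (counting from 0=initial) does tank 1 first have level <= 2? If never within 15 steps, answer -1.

Step 1: flows [0->1,1->2] -> levels [9 5 1]
Step 2: flows [0->1,1->2] -> levels [8 5 2]
Step 3: flows [0->1,1->2] -> levels [7 5 3]
Step 4: flows [0->1,1->2] -> levels [6 5 4]
Step 5: flows [0->1,1->2] -> levels [5 5 5]
Step 6: flows [0=1,1=2] -> levels [5 5 5]
  -> stable; tank 1 stays at 5 > 2
Tank 1 never reaches <=2 within 15 steps

Answer: -1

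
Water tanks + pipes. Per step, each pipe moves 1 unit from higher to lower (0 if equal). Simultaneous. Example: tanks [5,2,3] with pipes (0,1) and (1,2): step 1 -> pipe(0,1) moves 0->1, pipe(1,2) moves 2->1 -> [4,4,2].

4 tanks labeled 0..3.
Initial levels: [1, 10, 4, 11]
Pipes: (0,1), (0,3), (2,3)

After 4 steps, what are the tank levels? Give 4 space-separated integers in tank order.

Answer: 6 7 6 7

Derivation:
Step 1: flows [1->0,3->0,3->2] -> levels [3 9 5 9]
Step 2: flows [1->0,3->0,3->2] -> levels [5 8 6 7]
Step 3: flows [1->0,3->0,3->2] -> levels [7 7 7 5]
Step 4: flows [0=1,0->3,2->3] -> levels [6 7 6 7]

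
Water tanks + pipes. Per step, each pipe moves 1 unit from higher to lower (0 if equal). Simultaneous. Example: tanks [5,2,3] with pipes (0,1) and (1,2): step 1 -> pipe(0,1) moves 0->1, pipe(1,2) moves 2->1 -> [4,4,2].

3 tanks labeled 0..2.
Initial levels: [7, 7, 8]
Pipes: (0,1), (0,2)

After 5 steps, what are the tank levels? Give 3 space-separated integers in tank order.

Step 1: flows [0=1,2->0] -> levels [8 7 7]
Step 2: flows [0->1,0->2] -> levels [6 8 8]
Step 3: flows [1->0,2->0] -> levels [8 7 7]
  -> period-2 cycle: step 3 state = step 1 state
  -> state at step 5: (5-1) mod 2 = 0, same as step 1 -> [8 7 7]

Answer: 8 7 7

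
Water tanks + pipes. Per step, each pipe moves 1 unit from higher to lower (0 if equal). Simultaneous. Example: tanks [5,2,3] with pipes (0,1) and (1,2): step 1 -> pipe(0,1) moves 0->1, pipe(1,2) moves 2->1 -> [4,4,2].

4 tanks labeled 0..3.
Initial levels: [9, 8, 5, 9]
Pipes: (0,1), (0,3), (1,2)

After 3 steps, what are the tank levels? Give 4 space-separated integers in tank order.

Step 1: flows [0->1,0=3,1->2] -> levels [8 8 6 9]
Step 2: flows [0=1,3->0,1->2] -> levels [9 7 7 8]
Step 3: flows [0->1,0->3,1=2] -> levels [7 8 7 9]

Answer: 7 8 7 9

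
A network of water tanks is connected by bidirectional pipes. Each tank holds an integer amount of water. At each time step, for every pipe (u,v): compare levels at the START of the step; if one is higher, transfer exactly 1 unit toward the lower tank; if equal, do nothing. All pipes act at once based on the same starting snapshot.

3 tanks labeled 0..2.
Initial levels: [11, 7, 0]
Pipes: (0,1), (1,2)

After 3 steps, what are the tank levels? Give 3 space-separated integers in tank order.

Answer: 8 7 3

Derivation:
Step 1: flows [0->1,1->2] -> levels [10 7 1]
Step 2: flows [0->1,1->2] -> levels [9 7 2]
Step 3: flows [0->1,1->2] -> levels [8 7 3]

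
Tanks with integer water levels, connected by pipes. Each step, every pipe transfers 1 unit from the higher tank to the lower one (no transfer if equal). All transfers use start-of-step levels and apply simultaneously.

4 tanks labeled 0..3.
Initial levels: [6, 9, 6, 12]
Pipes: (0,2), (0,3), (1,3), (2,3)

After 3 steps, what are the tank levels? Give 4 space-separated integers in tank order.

Answer: 8 8 8 9

Derivation:
Step 1: flows [0=2,3->0,3->1,3->2] -> levels [7 10 7 9]
Step 2: flows [0=2,3->0,1->3,3->2] -> levels [8 9 8 8]
Step 3: flows [0=2,0=3,1->3,2=3] -> levels [8 8 8 9]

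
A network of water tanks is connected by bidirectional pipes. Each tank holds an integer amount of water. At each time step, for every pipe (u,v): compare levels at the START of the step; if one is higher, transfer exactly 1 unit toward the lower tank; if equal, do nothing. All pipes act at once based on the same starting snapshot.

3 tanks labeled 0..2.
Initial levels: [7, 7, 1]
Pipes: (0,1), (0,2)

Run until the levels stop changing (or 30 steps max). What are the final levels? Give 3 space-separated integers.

Step 1: flows [0=1,0->2] -> levels [6 7 2]
Step 2: flows [1->0,0->2] -> levels [6 6 3]
Step 3: flows [0=1,0->2] -> levels [5 6 4]
Step 4: flows [1->0,0->2] -> levels [5 5 5]
Step 5: flows [0=1,0=2] -> levels [5 5 5]
  -> stable (no change)

Answer: 5 5 5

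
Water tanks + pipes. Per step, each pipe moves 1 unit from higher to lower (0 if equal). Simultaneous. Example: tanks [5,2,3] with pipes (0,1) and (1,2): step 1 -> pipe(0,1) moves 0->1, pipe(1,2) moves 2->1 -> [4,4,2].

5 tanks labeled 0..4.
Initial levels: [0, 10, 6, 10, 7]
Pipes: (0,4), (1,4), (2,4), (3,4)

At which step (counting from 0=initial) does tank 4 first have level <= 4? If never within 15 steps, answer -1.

Step 1: flows [4->0,1->4,4->2,3->4] -> levels [1 9 7 9 7]
Step 2: flows [4->0,1->4,2=4,3->4] -> levels [2 8 7 8 8]
Step 3: flows [4->0,1=4,4->2,3=4] -> levels [3 8 8 8 6]
Step 4: flows [4->0,1->4,2->4,3->4] -> levels [4 7 7 7 8]
Step 5: flows [4->0,4->1,4->2,4->3] -> levels [5 8 8 8 4]
Tank 4 first reaches <=4 at step 5

Answer: 5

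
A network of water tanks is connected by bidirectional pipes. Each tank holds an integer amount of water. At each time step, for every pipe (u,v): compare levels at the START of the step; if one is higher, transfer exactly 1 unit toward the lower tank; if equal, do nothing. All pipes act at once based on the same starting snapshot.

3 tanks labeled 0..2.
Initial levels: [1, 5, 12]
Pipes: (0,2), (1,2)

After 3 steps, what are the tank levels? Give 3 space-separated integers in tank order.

Step 1: flows [2->0,2->1] -> levels [2 6 10]
Step 2: flows [2->0,2->1] -> levels [3 7 8]
Step 3: flows [2->0,2->1] -> levels [4 8 6]

Answer: 4 8 6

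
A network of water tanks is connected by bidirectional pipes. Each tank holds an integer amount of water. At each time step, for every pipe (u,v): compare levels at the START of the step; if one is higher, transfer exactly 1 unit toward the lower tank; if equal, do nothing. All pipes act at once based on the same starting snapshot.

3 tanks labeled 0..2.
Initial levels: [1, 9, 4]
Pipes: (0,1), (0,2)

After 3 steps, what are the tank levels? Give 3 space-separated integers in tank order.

Answer: 4 6 4

Derivation:
Step 1: flows [1->0,2->0] -> levels [3 8 3]
Step 2: flows [1->0,0=2] -> levels [4 7 3]
Step 3: flows [1->0,0->2] -> levels [4 6 4]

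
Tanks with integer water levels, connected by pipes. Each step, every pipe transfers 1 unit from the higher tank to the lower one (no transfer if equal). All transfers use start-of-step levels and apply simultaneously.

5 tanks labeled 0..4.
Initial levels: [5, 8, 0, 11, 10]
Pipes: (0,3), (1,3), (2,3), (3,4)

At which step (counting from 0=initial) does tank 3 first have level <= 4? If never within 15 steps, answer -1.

Step 1: flows [3->0,3->1,3->2,3->4] -> levels [6 9 1 7 11]
Step 2: flows [3->0,1->3,3->2,4->3] -> levels [7 8 2 7 10]
Step 3: flows [0=3,1->3,3->2,4->3] -> levels [7 7 3 8 9]
Step 4: flows [3->0,3->1,3->2,4->3] -> levels [8 8 4 6 8]
Step 5: flows [0->3,1->3,3->2,4->3] -> levels [7 7 5 8 7]
Step 6: flows [3->0,3->1,3->2,3->4] -> levels [8 8 6 4 8]
Tank 3 first reaches <=4 at step 6

Answer: 6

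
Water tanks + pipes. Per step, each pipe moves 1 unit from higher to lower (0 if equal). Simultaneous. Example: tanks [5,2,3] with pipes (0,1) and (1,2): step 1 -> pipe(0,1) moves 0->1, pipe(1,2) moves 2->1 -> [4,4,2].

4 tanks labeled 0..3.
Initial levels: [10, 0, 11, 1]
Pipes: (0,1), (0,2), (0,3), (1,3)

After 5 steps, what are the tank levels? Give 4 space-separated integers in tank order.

Step 1: flows [0->1,2->0,0->3,3->1] -> levels [9 2 10 1]
Step 2: flows [0->1,2->0,0->3,1->3] -> levels [8 2 9 3]
Step 3: flows [0->1,2->0,0->3,3->1] -> levels [7 4 8 3]
Step 4: flows [0->1,2->0,0->3,1->3] -> levels [6 4 7 5]
Step 5: flows [0->1,2->0,0->3,3->1] -> levels [5 6 6 5]

Answer: 5 6 6 5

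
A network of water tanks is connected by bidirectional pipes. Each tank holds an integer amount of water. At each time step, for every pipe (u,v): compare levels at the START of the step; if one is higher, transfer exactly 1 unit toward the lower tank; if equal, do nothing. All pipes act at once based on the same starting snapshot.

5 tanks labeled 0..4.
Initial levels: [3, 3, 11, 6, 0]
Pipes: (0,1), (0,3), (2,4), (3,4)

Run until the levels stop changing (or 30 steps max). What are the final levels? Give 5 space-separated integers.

Answer: 3 4 6 6 4

Derivation:
Step 1: flows [0=1,3->0,2->4,3->4] -> levels [4 3 10 4 2]
Step 2: flows [0->1,0=3,2->4,3->4] -> levels [3 4 9 3 4]
Step 3: flows [1->0,0=3,2->4,4->3] -> levels [4 3 8 4 4]
Step 4: flows [0->1,0=3,2->4,3=4] -> levels [3 4 7 4 5]
Step 5: flows [1->0,3->0,2->4,4->3] -> levels [5 3 6 4 5]
Step 6: flows [0->1,0->3,2->4,4->3] -> levels [3 4 5 6 5]
Step 7: flows [1->0,3->0,2=4,3->4] -> levels [5 3 5 4 6]
Step 8: flows [0->1,0->3,4->2,4->3] -> levels [3 4 6 6 4]
Step 9: flows [1->0,3->0,2->4,3->4] -> levels [5 3 5 4 6]
  -> period-2 cycle: step 9 state = step 7 state; never stabilizes
  -> state at step 30: (30-7) mod 2 = 1, same as step 8 -> [3 4 6 6 4]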